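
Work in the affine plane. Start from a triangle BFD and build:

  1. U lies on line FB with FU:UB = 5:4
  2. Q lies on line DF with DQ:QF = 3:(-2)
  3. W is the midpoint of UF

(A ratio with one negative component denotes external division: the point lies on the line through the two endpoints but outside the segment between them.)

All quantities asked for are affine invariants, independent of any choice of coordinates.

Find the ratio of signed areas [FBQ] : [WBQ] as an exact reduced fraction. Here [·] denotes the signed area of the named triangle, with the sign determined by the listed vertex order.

Choose coordinates B = (0, 0), F = (1, 0), D = (0, 1).
1. U lies on line FB with FU:UB = 5:4 ⇒ U = (4/9, 0)
2. Q lies on line DF with DQ:QF = 3:(-2) ⇒ Q = (3, -2)
3. W is the midpoint of UF ⇒ W = (13/18, 0)
2·[FBQ] = 2, 2·[WBQ] = 13/9
[FBQ]:[WBQ] = 2:13/9 = 18/13

[FBQ]:[WBQ] = 18/13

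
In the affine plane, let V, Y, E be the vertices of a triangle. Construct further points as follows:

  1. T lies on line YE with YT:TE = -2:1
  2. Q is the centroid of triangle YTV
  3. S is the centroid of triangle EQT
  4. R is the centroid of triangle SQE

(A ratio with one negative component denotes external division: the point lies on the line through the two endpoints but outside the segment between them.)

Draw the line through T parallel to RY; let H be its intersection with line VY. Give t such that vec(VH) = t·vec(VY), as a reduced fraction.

Set V = (0, 0), Y = (1, 0), E = (0, 1); any affine frame gives the same invariant.
1. T lies on line YE with YT:TE = -2:1 ⇒ T = (-1, 2)
2. Q is the centroid of triangle YTV ⇒ Q = (0, 2/3)
3. S is the centroid of triangle EQT ⇒ S = (-1/3, 11/9)
4. R is the centroid of triangle SQE ⇒ R = (-1/9, 26/27)
through T parallel to RY: direction (10/9, -26/27); meets VY at H = (17/13, 0)
H = V + t·(Y−V) with t = 17/13

t = 17/13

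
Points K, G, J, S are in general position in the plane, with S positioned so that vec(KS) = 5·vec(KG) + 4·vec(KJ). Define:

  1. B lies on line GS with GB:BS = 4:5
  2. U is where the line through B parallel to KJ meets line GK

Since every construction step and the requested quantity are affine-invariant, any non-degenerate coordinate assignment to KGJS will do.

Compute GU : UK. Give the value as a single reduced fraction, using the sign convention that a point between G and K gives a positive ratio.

GU:UK = -16/25

Work in coordinates with K = (0, 0), G = (1, 0), J = (0, 1), S = (5, 4).
1. B lies on line GS with GB:BS = 4:5 ⇒ B = (25/9, 16/9)
2. U is where the line through B parallel to KJ meets line GK ⇒ U = (25/9, 0)
U = G + t·(K−G) with t = -16/9, so GU:UK = t:(1−t) = -16/9:25/9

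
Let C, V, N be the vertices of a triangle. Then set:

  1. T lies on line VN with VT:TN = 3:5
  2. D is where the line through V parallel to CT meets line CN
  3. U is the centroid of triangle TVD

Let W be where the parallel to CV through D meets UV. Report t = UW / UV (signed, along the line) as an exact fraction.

Set C = (0, 0), V = (1, 0), N = (0, 1); any affine frame gives the same invariant.
1. T lies on line VN with VT:TN = 3:5 ⇒ T = (5/8, 3/8)
2. D is where the line through V parallel to CT meets line CN ⇒ D = (0, -3/5)
3. U is the centroid of triangle TVD ⇒ U = (13/24, -3/40)
through D parallel to CV: direction (1, 0); meets UV at W = (-8/3, -3/5)
W = U + t·(V−U) with t = -7

t = -7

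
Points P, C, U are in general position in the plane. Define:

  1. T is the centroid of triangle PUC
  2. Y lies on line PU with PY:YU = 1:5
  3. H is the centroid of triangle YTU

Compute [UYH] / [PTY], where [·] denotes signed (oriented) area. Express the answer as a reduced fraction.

[UYH]:[PTY] = 5/3

Choose coordinates P = (0, 0), C = (1, 0), U = (0, 1).
1. T is the centroid of triangle PUC ⇒ T = (1/3, 1/3)
2. Y lies on line PU with PY:YU = 1:5 ⇒ Y = (0, 1/6)
3. H is the centroid of triangle YTU ⇒ H = (1/9, 1/2)
2·[UYH] = 5/54, 2·[PTY] = 1/18
[UYH]:[PTY] = 5/54:1/18 = 5/3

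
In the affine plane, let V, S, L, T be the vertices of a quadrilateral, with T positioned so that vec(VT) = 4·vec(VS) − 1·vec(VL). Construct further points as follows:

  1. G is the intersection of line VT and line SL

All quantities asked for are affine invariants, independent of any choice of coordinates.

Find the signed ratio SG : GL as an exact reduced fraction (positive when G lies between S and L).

SG:GL = -1/4

Choose coordinates V = (0, 0), S = (1, 0), L = (0, 1), T = (4, -1).
1. G is the intersection of line VT and line SL ⇒ G = (4/3, -1/3)
G = S + t·(L−S) with t = -1/3, so SG:GL = t:(1−t) = -1/3:4/3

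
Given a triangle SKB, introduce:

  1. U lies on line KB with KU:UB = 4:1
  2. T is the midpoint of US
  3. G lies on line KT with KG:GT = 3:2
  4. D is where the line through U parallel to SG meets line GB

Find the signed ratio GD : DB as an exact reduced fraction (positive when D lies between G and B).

GD:DB = 16/7

Set S = (0, 0), K = (1, 0), B = (0, 1); any affine frame gives the same invariant.
1. U lies on line KB with KU:UB = 4:1 ⇒ U = (1/5, 4/5)
2. T is the midpoint of US ⇒ T = (1/10, 2/5)
3. G lies on line KT with KG:GT = 3:2 ⇒ G = (23/50, 6/25)
4. D is where the line through U parallel to SG meets line GB ⇒ D = (7/50, 442/575)
D = G + t·(B−G) with t = 16/23, so GD:DB = t:(1−t) = 16/23:7/23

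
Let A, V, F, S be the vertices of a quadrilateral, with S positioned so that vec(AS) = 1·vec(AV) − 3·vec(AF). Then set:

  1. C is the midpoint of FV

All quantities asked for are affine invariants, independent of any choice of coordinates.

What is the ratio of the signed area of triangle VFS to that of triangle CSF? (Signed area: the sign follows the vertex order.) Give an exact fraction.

Set A = (0, 0), V = (1, 0), F = (0, 1), S = (1, -3); any affine frame gives the same invariant.
1. C is the midpoint of FV ⇒ C = (1/2, 1/2)
2·[VFS] = 3, 2·[CSF] = -3/2
[VFS]:[CSF] = 3:-3/2 = -2

[VFS]:[CSF] = -2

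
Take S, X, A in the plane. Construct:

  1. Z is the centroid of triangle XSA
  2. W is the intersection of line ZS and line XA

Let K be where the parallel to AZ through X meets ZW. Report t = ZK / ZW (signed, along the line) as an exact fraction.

t = 2

Set S = (0, 0), X = (1, 0), A = (0, 1); any affine frame gives the same invariant.
1. Z is the centroid of triangle XSA ⇒ Z = (1/3, 1/3)
2. W is the intersection of line ZS and line XA ⇒ W = (1/2, 1/2)
through X parallel to AZ: direction (1/3, -2/3); meets ZW at K = (2/3, 2/3)
K = Z + t·(W−Z) with t = 2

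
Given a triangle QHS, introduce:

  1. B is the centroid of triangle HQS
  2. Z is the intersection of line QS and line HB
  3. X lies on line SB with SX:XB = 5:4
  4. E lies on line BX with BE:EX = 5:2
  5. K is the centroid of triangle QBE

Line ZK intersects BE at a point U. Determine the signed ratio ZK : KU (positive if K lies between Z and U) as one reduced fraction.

Work in coordinates with Q = (0, 0), H = (1, 0), S = (0, 1).
1. B is the centroid of triangle HQS ⇒ B = (1/3, 1/3)
2. Z is the intersection of line QS and line HB ⇒ Z = (0, 1/2)
3. X lies on line SB with SX:XB = 5:4 ⇒ X = (5/27, 17/27)
4. E lies on line BX with BE:EX = 5:2 ⇒ E = (43/189, 103/189)
5. K is the centroid of triangle QBE ⇒ K = (106/567, 166/567)
line ZK meets BE at U = (106/189, -23/189)
K = Z + t·(U−Z) with t = 1/3, so ZK:KU = 1/3:2/3

ZK:KU = 1/2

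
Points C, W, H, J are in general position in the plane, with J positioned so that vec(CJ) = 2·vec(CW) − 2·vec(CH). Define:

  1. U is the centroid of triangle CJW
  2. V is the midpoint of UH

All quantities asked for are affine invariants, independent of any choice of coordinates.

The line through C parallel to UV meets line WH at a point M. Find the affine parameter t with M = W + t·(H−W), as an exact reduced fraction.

t = 5/2

Set C = (0, 0), W = (1, 0), H = (0, 1), J = (2, -2); any affine frame gives the same invariant.
1. U is the centroid of triangle CJW ⇒ U = (1, -2/3)
2. V is the midpoint of UH ⇒ V = (1/2, 1/6)
through C parallel to UV: direction (-1/2, 5/6); meets WH at M = (-3/2, 5/2)
M = W + t·(H−W) with t = 5/2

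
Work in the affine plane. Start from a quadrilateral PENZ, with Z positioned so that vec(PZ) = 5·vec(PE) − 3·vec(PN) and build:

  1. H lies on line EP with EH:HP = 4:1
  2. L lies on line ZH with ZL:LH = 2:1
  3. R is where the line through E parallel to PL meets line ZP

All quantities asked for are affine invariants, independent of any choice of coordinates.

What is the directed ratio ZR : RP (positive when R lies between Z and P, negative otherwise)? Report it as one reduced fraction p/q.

Set P = (0, 0), E = (1, 0), N = (0, 1), Z = (5, -3); any affine frame gives the same invariant.
1. H lies on line EP with EH:HP = 4:1 ⇒ H = (1/5, 0)
2. L lies on line ZH with ZL:LH = 2:1 ⇒ L = (9/5, -1)
3. R is where the line through E parallel to PL meets line ZP ⇒ R = (-25/2, 15/2)
R = Z + t·(P−Z) with t = 7/2, so ZR:RP = t:(1−t) = 7/2:-5/2

ZR:RP = -7/5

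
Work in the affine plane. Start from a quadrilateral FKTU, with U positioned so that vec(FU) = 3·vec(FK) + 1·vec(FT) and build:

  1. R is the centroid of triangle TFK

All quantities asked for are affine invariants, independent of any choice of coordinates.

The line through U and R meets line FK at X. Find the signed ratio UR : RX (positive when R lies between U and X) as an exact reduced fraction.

Work in coordinates with F = (0, 0), K = (1, 0), T = (0, 1), U = (3, 1).
1. R is the centroid of triangle TFK ⇒ R = (1/3, 1/3)
line UR meets FK at X = (-1, 0)
R = U + t·(X−U) with t = 2/3, so UR:RX = 2/3:1/3

UR:RX = 2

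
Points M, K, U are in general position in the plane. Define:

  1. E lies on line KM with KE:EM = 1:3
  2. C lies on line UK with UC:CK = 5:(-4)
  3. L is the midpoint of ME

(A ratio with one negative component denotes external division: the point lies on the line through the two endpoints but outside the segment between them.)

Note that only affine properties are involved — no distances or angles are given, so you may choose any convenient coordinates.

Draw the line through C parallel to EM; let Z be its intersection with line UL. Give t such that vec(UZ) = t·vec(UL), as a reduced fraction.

Set M = (0, 0), K = (1, 0), U = (0, 1); any affine frame gives the same invariant.
1. E lies on line KM with KE:EM = 1:3 ⇒ E = (3/4, 0)
2. C lies on line UK with UC:CK = 5:(-4) ⇒ C = (5, -4)
3. L is the midpoint of ME ⇒ L = (3/8, 0)
through C parallel to EM: direction (-3/4, 0); meets UL at Z = (15/8, -4)
Z = U + t·(L−U) with t = 5

t = 5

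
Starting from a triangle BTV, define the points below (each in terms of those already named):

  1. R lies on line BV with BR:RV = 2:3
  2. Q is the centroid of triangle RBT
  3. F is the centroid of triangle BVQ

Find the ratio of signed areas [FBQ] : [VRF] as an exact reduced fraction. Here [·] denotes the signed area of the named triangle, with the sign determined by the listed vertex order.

[FBQ]:[VRF] = 5/3

Set B = (0, 0), T = (1, 0), V = (0, 1); any affine frame gives the same invariant.
1. R lies on line BV with BR:RV = 2:3 ⇒ R = (0, 2/5)
2. Q is the centroid of triangle RBT ⇒ Q = (1/3, 2/15)
3. F is the centroid of triangle BVQ ⇒ F = (1/9, 17/45)
2·[FBQ] = 1/9, 2·[VRF] = 1/15
[FBQ]:[VRF] = 1/9:1/15 = 5/3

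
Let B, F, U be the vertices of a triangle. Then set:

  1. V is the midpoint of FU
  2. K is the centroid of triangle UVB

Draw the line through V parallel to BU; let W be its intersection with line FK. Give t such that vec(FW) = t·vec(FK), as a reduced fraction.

t = 3/5

Choose coordinates B = (0, 0), F = (1, 0), U = (0, 1).
1. V is the midpoint of FU ⇒ V = (1/2, 1/2)
2. K is the centroid of triangle UVB ⇒ K = (1/6, 1/2)
through V parallel to BU: direction (0, 1); meets FK at W = (1/2, 3/10)
W = F + t·(K−F) with t = 3/5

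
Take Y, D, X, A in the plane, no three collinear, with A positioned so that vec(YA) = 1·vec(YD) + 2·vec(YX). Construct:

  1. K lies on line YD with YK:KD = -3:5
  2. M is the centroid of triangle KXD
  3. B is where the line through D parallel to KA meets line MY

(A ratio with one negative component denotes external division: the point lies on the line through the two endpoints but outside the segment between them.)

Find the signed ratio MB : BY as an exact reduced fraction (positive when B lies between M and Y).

Work in coordinates with Y = (0, 0), D = (1, 0), X = (0, 1), A = (1, 2).
1. K lies on line YD with YK:KD = -3:5 ⇒ K = (-3/2, 0)
2. M is the centroid of triangle KXD ⇒ M = (-1/6, 1/3)
3. B is where the line through D parallel to KA meets line MY ⇒ B = (2/7, -4/7)
B = M + t·(Y−M) with t = 19/7, so MB:BY = t:(1−t) = 19/7:-12/7

MB:BY = -19/12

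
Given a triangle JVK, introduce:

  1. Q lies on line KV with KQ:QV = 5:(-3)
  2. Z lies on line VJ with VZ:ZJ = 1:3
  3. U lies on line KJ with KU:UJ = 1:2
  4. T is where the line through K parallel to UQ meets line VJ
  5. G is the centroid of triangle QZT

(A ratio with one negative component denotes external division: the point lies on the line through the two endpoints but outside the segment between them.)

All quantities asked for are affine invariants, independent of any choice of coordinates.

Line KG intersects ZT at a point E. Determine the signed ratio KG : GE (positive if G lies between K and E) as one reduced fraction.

Work in coordinates with J = (0, 0), V = (1, 0), K = (0, 1).
1. Q lies on line KV with KQ:QV = 5:(-3) ⇒ Q = (5/2, -3/2)
2. Z lies on line VJ with VZ:ZJ = 1:3 ⇒ Z = (3/4, 0)
3. U lies on line KJ with KU:UJ = 1:2 ⇒ U = (0, 2/3)
4. T is where the line through K parallel to UQ meets line VJ ⇒ T = (15/13, 0)
5. G is the centroid of triangle QZT ⇒ G = (229/156, -1/2)
line KG meets ZT at E = (229/234, 0)
G = K + t·(E−K) with t = 3/2, so KG:GE = 3/2:-1/2

KG:GE = -3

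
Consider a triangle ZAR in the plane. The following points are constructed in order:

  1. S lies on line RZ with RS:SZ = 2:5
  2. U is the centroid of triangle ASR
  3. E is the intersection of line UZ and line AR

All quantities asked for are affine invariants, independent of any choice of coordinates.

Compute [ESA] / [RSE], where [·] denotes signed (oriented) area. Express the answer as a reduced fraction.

[ESA]:[RSE] = 12/7

Set Z = (0, 0), A = (1, 0), R = (0, 1); any affine frame gives the same invariant.
1. S lies on line RZ with RS:SZ = 2:5 ⇒ S = (0, 5/7)
2. U is the centroid of triangle ASR ⇒ U = (1/3, 4/7)
3. E is the intersection of line UZ and line AR ⇒ E = (7/19, 12/19)
2·[ESA] = 24/133, 2·[RSE] = 2/19
[ESA]:[RSE] = 24/133:2/19 = 12/7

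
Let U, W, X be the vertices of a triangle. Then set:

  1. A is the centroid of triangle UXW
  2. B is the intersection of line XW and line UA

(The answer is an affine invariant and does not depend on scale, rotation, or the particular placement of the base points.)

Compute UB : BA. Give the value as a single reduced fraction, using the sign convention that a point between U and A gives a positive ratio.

Choose coordinates U = (0, 0), W = (1, 0), X = (0, 1).
1. A is the centroid of triangle UXW ⇒ A = (1/3, 1/3)
2. B is the intersection of line XW and line UA ⇒ B = (1/2, 1/2)
B = U + t·(A−U) with t = 3/2, so UB:BA = t:(1−t) = 3/2:-1/2

UB:BA = -3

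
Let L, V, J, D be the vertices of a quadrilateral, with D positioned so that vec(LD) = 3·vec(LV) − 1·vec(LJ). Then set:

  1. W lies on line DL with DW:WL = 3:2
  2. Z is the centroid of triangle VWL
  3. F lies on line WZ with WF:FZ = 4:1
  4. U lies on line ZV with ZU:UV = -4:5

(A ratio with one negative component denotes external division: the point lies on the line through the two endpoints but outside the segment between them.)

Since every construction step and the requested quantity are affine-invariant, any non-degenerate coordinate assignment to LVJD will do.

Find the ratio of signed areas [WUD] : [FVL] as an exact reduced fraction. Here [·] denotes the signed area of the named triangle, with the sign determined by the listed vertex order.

Choose coordinates L = (0, 0), V = (1, 0), J = (0, 1), D = (3, -1).
1. W lies on line DL with DW:WL = 3:2 ⇒ W = (6/5, -2/5)
2. Z is the centroid of triangle VWL ⇒ Z = (11/15, -2/15)
3. F lies on line WZ with WF:FZ = 4:1 ⇒ F = (62/75, -14/75)
4. U lies on line ZV with ZU:UV = -4:5 ⇒ U = (-1/3, -2/3)
2·[WUD] = 7/5, 2·[FVL] = 14/75
[WUD]:[FVL] = 7/5:14/75 = 15/2

[WUD]:[FVL] = 15/2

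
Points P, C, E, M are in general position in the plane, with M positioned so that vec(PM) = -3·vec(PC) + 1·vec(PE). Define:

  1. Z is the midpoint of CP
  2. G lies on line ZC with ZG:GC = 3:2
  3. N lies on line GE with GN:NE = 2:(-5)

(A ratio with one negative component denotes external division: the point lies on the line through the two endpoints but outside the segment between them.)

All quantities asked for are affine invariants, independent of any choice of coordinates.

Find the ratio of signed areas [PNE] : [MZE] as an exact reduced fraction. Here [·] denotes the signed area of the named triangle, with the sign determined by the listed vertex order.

[PNE]:[MZE] = 4/9

Work in coordinates with P = (0, 0), C = (1, 0), E = (0, 1), M = (-3, 1).
1. Z is the midpoint of CP ⇒ Z = (1/2, 0)
2. G lies on line ZC with ZG:GC = 3:2 ⇒ G = (4/5, 0)
3. N lies on line GE with GN:NE = 2:(-5) ⇒ N = (4/3, -2/3)
2·[PNE] = 4/3, 2·[MZE] = 3
[PNE]:[MZE] = 4/3:3 = 4/9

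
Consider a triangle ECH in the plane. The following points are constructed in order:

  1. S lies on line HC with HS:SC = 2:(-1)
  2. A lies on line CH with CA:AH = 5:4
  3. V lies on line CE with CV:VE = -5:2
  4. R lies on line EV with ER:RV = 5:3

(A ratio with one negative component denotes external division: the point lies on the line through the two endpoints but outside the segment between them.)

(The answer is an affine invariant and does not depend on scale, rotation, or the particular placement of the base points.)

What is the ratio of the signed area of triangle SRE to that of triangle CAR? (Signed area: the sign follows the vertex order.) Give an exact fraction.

Assign E = (0, 0), C = (1, 0), H = (0, 1) — the answer is frame-independent, so this choice is without loss of generality.
1. S lies on line HC with HS:SC = 2:(-1) ⇒ S = (2, -1)
2. A lies on line CH with CA:AH = 5:4 ⇒ A = (4/9, 5/9)
3. V lies on line CE with CV:VE = -5:2 ⇒ V = (-2/3, 0)
4. R lies on line EV with ER:RV = 5:3 ⇒ R = (-5/12, 0)
2·[SRE] = -5/12, 2·[CAR] = 85/108
[SRE]:[CAR] = -5/12:85/108 = -9/17

[SRE]:[CAR] = -9/17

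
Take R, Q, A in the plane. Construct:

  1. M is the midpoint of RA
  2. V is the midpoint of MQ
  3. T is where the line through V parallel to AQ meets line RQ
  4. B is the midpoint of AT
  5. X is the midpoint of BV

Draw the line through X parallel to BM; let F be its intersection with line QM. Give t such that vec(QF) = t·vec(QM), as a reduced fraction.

t = 3/4

Choose coordinates R = (0, 0), Q = (1, 0), A = (0, 1).
1. M is the midpoint of RA ⇒ M = (0, 1/2)
2. V is the midpoint of MQ ⇒ V = (1/2, 1/4)
3. T is where the line through V parallel to AQ meets line RQ ⇒ T = (3/4, 0)
4. B is the midpoint of AT ⇒ B = (3/8, 1/2)
5. X is the midpoint of BV ⇒ X = (7/16, 3/8)
through X parallel to BM: direction (-3/8, 0); meets QM at F = (1/4, 3/8)
F = Q + t·(M−Q) with t = 3/4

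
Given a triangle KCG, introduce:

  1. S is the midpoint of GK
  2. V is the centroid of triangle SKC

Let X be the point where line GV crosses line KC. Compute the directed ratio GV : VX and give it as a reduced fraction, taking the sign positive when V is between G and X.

GV:VX = 5

Set K = (0, 0), C = (1, 0), G = (0, 1); any affine frame gives the same invariant.
1. S is the midpoint of GK ⇒ S = (0, 1/2)
2. V is the centroid of triangle SKC ⇒ V = (1/3, 1/6)
line GV meets KC at X = (2/5, 0)
V = G + t·(X−G) with t = 5/6, so GV:VX = 5/6:1/6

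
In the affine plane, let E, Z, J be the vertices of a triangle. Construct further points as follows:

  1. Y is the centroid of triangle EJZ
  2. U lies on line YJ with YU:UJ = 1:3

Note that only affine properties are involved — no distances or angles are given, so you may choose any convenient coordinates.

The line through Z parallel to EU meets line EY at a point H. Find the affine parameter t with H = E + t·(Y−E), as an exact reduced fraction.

Choose coordinates E = (0, 0), Z = (1, 0), J = (0, 1).
1. Y is the centroid of triangle EJZ ⇒ Y = (1/3, 1/3)
2. U lies on line YJ with YU:UJ = 1:3 ⇒ U = (1/4, 1/2)
through Z parallel to EU: direction (1/4, 1/2); meets EY at H = (2, 2)
H = E + t·(Y−E) with t = 6

t = 6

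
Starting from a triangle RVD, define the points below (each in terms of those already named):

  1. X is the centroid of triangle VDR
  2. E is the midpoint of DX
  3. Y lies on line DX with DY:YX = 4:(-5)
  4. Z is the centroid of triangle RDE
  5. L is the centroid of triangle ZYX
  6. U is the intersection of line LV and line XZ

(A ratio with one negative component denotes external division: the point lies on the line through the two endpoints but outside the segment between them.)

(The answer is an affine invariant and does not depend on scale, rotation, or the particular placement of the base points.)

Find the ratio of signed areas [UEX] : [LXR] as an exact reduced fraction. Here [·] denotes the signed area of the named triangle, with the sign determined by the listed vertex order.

[UEX]:[LXR] = -31/77

Set R = (0, 0), V = (1, 0), D = (0, 1); any affine frame gives the same invariant.
1. X is the centroid of triangle VDR ⇒ X = (1/3, 1/3)
2. E is the midpoint of DX ⇒ E = (1/6, 2/3)
3. Y lies on line DX with DY:YX = 4:(-5) ⇒ Y = (-4/3, 11/3)
4. Z is the centroid of triangle RDE ⇒ Z = (1/18, 5/9)
5. L is the centroid of triangle ZYX ⇒ L = (-17/54, 41/27)
6. U is the intersection of line LV and line XZ ⇒ U = (197/126, -41/63)
2·[UEX] = 31/126, 2·[LXR] = -11/18
[UEX]:[LXR] = 31/126:-11/18 = -31/77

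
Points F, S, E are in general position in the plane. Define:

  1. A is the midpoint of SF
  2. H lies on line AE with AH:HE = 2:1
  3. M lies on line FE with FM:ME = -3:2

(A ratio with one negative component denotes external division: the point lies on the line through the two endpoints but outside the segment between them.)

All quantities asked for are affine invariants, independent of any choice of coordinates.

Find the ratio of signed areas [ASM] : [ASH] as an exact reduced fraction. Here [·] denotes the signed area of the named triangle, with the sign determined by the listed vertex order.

Work in coordinates with F = (0, 0), S = (1, 0), E = (0, 1).
1. A is the midpoint of SF ⇒ A = (1/2, 0)
2. H lies on line AE with AH:HE = 2:1 ⇒ H = (1/6, 2/3)
3. M lies on line FE with FM:ME = -3:2 ⇒ M = (0, 3)
2·[ASM] = 3/2, 2·[ASH] = 1/3
[ASM]:[ASH] = 3/2:1/3 = 9/2

[ASM]:[ASH] = 9/2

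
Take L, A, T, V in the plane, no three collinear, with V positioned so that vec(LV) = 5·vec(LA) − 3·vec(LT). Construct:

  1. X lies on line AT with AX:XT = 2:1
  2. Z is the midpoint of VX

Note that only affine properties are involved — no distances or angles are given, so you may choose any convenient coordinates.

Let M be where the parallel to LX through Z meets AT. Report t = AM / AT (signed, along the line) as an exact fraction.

t = -3/2

Work in coordinates with L = (0, 0), A = (1, 0), T = (0, 1), V = (5, -3).
1. X lies on line AT with AX:XT = 2:1 ⇒ X = (1/3, 2/3)
2. Z is the midpoint of VX ⇒ Z = (8/3, -7/6)
through Z parallel to LX: direction (1/3, 2/3); meets AT at M = (5/2, -3/2)
M = A + t·(T−A) with t = -3/2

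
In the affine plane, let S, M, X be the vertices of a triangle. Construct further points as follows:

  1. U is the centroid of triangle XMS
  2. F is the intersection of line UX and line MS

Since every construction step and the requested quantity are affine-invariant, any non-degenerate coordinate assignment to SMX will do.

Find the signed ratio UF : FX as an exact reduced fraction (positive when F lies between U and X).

UF:FX = -1/3

Work in coordinates with S = (0, 0), M = (1, 0), X = (0, 1).
1. U is the centroid of triangle XMS ⇒ U = (1/3, 1/3)
2. F is the intersection of line UX and line MS ⇒ F = (1/2, 0)
F = U + t·(X−U) with t = -1/2, so UF:FX = t:(1−t) = -1/2:3/2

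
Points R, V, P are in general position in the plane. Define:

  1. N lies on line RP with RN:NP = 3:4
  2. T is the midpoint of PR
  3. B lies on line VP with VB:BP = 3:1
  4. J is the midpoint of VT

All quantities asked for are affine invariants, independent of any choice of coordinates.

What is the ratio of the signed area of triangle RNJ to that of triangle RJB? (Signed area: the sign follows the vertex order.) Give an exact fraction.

Set R = (0, 0), V = (1, 0), P = (0, 1); any affine frame gives the same invariant.
1. N lies on line RP with RN:NP = 3:4 ⇒ N = (0, 3/7)
2. T is the midpoint of PR ⇒ T = (0, 1/2)
3. B lies on line VP with VB:BP = 3:1 ⇒ B = (1/4, 3/4)
4. J is the midpoint of VT ⇒ J = (1/2, 1/4)
2·[RNJ] = -3/14, 2·[RJB] = 5/16
[RNJ]:[RJB] = -3/14:5/16 = -24/35

[RNJ]:[RJB] = -24/35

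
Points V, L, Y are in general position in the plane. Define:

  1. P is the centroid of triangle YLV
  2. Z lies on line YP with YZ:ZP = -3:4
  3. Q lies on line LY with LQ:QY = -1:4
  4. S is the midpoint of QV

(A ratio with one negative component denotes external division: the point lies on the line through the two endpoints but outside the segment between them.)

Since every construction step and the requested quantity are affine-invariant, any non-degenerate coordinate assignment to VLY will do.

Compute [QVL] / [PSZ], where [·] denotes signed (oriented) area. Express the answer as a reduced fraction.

[QVL]:[PSZ] = -3/2

Set V = (0, 0), L = (1, 0), Y = (0, 1); any affine frame gives the same invariant.
1. P is the centroid of triangle YLV ⇒ P = (1/3, 1/3)
2. Z lies on line YP with YZ:ZP = -3:4 ⇒ Z = (-1, 3)
3. Q lies on line LY with LQ:QY = -1:4 ⇒ Q = (4/3, -1/3)
4. S is the midpoint of QV ⇒ S = (2/3, -1/6)
2·[QVL] = -1/3, 2·[PSZ] = 2/9
[QVL]:[PSZ] = -1/3:2/9 = -3/2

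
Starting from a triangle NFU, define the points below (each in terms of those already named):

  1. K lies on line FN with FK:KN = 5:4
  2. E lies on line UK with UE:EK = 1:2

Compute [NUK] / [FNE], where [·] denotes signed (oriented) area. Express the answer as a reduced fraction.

Set N = (0, 0), F = (1, 0), U = (0, 1); any affine frame gives the same invariant.
1. K lies on line FN with FK:KN = 5:4 ⇒ K = (4/9, 0)
2. E lies on line UK with UE:EK = 1:2 ⇒ E = (4/27, 2/3)
2·[NUK] = -4/9, 2·[FNE] = -2/3
[NUK]:[FNE] = -4/9:-2/3 = 2/3

[NUK]:[FNE] = 2/3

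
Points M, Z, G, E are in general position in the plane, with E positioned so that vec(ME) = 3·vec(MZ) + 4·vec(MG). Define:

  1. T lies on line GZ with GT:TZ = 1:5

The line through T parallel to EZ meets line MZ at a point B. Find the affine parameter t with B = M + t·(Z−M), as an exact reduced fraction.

t = -1/4

Work in coordinates with M = (0, 0), Z = (1, 0), G = (0, 1), E = (3, 4).
1. T lies on line GZ with GT:TZ = 1:5 ⇒ T = (1/6, 5/6)
through T parallel to EZ: direction (-2, -4); meets MZ at B = (-1/4, 0)
B = M + t·(Z−M) with t = -1/4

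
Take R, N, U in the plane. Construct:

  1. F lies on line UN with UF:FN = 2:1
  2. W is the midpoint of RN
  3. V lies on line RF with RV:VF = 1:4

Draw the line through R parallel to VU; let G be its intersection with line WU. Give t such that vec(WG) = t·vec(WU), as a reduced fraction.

Work in coordinates with R = (0, 0), N = (1, 0), U = (0, 1).
1. F lies on line UN with UF:FN = 2:1 ⇒ F = (2/3, 1/3)
2. W is the midpoint of RN ⇒ W = (1/2, 0)
3. V lies on line RF with RV:VF = 1:4 ⇒ V = (2/15, 1/15)
through R parallel to VU: direction (-2/15, 14/15); meets WU at G = (-1/5, 7/5)
G = W + t·(U−W) with t = 7/5

t = 7/5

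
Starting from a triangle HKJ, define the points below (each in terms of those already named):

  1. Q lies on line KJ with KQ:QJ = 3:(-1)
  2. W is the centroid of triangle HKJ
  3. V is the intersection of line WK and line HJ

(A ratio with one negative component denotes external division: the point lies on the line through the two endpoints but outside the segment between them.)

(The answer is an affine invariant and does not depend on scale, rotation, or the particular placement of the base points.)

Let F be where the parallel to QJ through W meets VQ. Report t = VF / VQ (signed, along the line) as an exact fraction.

t = 1/3

Work in coordinates with H = (0, 0), K = (1, 0), J = (0, 1).
1. Q lies on line KJ with KQ:QJ = 3:(-1) ⇒ Q = (-1/2, 3/2)
2. W is the centroid of triangle HKJ ⇒ W = (1/3, 1/3)
3. V is the intersection of line WK and line HJ ⇒ V = (0, 1/2)
through W parallel to QJ: direction (1/2, -1/2); meets VQ at F = (-1/6, 5/6)
F = V + t·(Q−V) with t = 1/3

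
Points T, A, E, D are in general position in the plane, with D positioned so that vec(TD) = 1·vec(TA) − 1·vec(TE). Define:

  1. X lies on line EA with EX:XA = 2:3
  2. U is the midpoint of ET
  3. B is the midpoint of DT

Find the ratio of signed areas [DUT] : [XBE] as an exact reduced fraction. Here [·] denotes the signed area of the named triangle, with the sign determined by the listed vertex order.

[DUT]:[XBE] = -5/4

Choose coordinates T = (0, 0), A = (1, 0), E = (0, 1), D = (1, -1).
1. X lies on line EA with EX:XA = 2:3 ⇒ X = (2/5, 3/5)
2. U is the midpoint of ET ⇒ U = (0, 1/2)
3. B is the midpoint of DT ⇒ B = (1/2, -1/2)
2·[DUT] = 1/2, 2·[XBE] = -2/5
[DUT]:[XBE] = 1/2:-2/5 = -5/4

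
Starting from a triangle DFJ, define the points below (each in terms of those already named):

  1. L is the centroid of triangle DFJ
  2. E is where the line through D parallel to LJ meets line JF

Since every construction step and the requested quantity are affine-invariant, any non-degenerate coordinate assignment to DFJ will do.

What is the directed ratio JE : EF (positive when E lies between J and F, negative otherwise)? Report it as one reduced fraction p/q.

JE:EF = -1/2

Assign D = (0, 0), F = (1, 0), J = (0, 1) — the answer is frame-independent, so this choice is without loss of generality.
1. L is the centroid of triangle DFJ ⇒ L = (1/3, 1/3)
2. E is where the line through D parallel to LJ meets line JF ⇒ E = (-1, 2)
E = J + t·(F−J) with t = -1, so JE:EF = t:(1−t) = -1:2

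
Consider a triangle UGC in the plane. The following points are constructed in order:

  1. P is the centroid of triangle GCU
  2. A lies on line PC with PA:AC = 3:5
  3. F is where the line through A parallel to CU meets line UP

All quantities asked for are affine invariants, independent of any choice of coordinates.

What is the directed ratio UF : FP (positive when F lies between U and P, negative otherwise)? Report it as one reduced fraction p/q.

Work in coordinates with U = (0, 0), G = (1, 0), C = (0, 1).
1. P is the centroid of triangle GCU ⇒ P = (1/3, 1/3)
2. A lies on line PC with PA:AC = 3:5 ⇒ A = (5/24, 7/12)
3. F is where the line through A parallel to CU meets line UP ⇒ F = (5/24, 5/24)
F = U + t·(P−U) with t = 5/8, so UF:FP = t:(1−t) = 5/8:3/8

UF:FP = 5/3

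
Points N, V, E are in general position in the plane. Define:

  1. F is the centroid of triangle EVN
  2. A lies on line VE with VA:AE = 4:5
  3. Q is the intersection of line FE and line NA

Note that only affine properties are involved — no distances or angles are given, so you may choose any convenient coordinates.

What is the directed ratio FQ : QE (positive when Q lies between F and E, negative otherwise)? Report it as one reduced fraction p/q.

FQ:QE = -1/15

Choose coordinates N = (0, 0), V = (1, 0), E = (0, 1).
1. F is the centroid of triangle EVN ⇒ F = (1/3, 1/3)
2. A lies on line VE with VA:AE = 4:5 ⇒ A = (5/9, 4/9)
3. Q is the intersection of line FE and line NA ⇒ Q = (5/14, 2/7)
Q = F + t·(E−F) with t = -1/14, so FQ:QE = t:(1−t) = -1/14:15/14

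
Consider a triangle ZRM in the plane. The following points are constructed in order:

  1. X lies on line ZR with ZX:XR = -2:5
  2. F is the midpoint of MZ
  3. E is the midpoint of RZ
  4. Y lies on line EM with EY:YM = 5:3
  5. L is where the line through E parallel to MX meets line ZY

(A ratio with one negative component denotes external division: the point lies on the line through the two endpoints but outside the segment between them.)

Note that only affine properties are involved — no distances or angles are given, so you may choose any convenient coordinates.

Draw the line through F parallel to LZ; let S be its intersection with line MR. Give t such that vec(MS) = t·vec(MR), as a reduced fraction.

Work in coordinates with Z = (0, 0), R = (1, 0), M = (0, 1).
1. X lies on line ZR with ZX:XR = -2:5 ⇒ X = (-2/3, 0)
2. F is the midpoint of MZ ⇒ F = (0, 1/2)
3. E is the midpoint of RZ ⇒ E = (1/2, 0)
4. Y lies on line EM with EY:YM = 5:3 ⇒ Y = (3/16, 5/8)
5. L is where the line through E parallel to MX meets line ZY ⇒ L = (-9/22, -15/11)
through F parallel to LZ: direction (9/22, 15/11); meets MR at S = (3/26, 23/26)
S = M + t·(R−M) with t = 3/26

t = 3/26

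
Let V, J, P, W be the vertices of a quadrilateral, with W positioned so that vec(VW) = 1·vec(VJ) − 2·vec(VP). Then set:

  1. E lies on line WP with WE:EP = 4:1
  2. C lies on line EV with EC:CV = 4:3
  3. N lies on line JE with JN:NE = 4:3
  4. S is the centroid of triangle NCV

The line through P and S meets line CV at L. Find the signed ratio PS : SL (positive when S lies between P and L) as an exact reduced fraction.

PS:SL = -9/2

Choose coordinates V = (0, 0), J = (1, 0), P = (0, 1), W = (1, -2).
1. E lies on line WP with WE:EP = 4:1 ⇒ E = (1/5, 2/5)
2. C lies on line EV with EC:CV = 4:3 ⇒ C = (3/35, 6/35)
3. N lies on line JE with JN:NE = 4:3 ⇒ N = (19/35, 8/35)
4. S is the centroid of triangle NCV ⇒ S = (22/105, 2/15)
line PS meets CV at L = (22/135, 44/135)
S = P + t·(L−P) with t = 9/7, so PS:SL = 9/7:-2/7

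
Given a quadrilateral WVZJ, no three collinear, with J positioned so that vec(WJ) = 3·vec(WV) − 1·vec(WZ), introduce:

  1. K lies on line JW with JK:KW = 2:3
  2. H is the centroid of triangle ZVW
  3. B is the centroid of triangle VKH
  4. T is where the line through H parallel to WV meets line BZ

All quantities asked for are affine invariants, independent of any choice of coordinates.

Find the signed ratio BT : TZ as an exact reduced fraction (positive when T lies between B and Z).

BT:TZ = 19/30

Work in coordinates with W = (0, 0), V = (1, 0), Z = (0, 1), J = (3, -1).
1. K lies on line JW with JK:KW = 2:3 ⇒ K = (9/5, -3/5)
2. H is the centroid of triangle ZVW ⇒ H = (1/3, 1/3)
3. B is the centroid of triangle VKH ⇒ B = (47/45, -4/45)
4. T is where the line through H parallel to WV meets line BZ ⇒ T = (94/147, 1/3)
T = B + t·(Z−B) with t = 19/49, so BT:TZ = t:(1−t) = 19/49:30/49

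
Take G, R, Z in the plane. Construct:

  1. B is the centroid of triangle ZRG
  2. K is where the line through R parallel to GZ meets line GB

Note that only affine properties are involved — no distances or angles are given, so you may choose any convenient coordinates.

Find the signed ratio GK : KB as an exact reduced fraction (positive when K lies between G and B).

GK:KB = -3/2

Work in coordinates with G = (0, 0), R = (1, 0), Z = (0, 1).
1. B is the centroid of triangle ZRG ⇒ B = (1/3, 1/3)
2. K is where the line through R parallel to GZ meets line GB ⇒ K = (1, 1)
K = G + t·(B−G) with t = 3, so GK:KB = t:(1−t) = 3:-2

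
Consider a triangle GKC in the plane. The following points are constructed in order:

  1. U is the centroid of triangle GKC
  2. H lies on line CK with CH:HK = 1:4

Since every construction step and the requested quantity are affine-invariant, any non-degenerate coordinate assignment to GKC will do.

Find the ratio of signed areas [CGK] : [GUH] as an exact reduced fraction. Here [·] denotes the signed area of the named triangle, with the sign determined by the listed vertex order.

Choose coordinates G = (0, 0), K = (1, 0), C = (0, 1).
1. U is the centroid of triangle GKC ⇒ U = (1/3, 1/3)
2. H lies on line CK with CH:HK = 1:4 ⇒ H = (1/5, 4/5)
2·[CGK] = 1, 2·[GUH] = 1/5
[CGK]:[GUH] = 1:1/5 = 5

[CGK]:[GUH] = 5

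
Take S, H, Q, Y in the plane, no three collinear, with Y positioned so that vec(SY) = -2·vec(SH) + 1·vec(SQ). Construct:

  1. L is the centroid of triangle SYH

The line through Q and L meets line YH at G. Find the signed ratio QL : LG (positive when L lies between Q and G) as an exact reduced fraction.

QL:LG = -7

Choose coordinates S = (0, 0), H = (1, 0), Q = (0, 1), Y = (-2, 1).
1. L is the centroid of triangle SYH ⇒ L = (-1/3, 1/3)
line QL meets YH at G = (-2/7, 3/7)
L = Q + t·(G−Q) with t = 7/6, so QL:LG = 7/6:-1/6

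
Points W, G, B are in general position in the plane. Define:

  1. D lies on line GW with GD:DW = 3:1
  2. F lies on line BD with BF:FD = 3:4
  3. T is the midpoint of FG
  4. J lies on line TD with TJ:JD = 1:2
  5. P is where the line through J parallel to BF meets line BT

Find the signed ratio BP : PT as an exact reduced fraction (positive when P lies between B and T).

Set W = (0, 0), G = (1, 0), B = (0, 1); any affine frame gives the same invariant.
1. D lies on line GW with GD:DW = 3:1 ⇒ D = (1/4, 0)
2. F lies on line BD with BF:FD = 3:4 ⇒ F = (3/28, 4/7)
3. T is the midpoint of FG ⇒ T = (31/56, 2/7)
4. J lies on line TD with TJ:JD = 1:2 ⇒ J = (19/42, 4/21)
5. P is where the line through J parallel to BF meets line BT ⇒ P = (31/84, 11/21)
P = B + t·(T−B) with t = 2/3, so BP:PT = t:(1−t) = 2/3:1/3

BP:PT = 2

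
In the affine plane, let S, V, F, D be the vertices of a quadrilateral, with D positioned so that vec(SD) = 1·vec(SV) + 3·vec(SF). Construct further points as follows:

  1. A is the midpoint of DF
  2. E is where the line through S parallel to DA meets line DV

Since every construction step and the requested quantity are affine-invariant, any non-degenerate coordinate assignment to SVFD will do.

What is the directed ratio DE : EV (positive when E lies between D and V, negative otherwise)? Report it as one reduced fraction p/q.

Set S = (0, 0), V = (1, 0), F = (0, 1), D = (1, 3); any affine frame gives the same invariant.
1. A is the midpoint of DF ⇒ A = (1/2, 2)
2. E is where the line through S parallel to DA meets line DV ⇒ E = (1, 2)
E = D + t·(V−D) with t = 1/3, so DE:EV = t:(1−t) = 1/3:2/3

DE:EV = 1/2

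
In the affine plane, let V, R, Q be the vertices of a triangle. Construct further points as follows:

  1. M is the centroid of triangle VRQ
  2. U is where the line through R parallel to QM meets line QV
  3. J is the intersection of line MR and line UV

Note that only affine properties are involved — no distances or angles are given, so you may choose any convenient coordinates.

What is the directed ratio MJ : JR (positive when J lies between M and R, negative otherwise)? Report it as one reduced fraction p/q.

Work in coordinates with V = (0, 0), R = (1, 0), Q = (0, 1).
1. M is the centroid of triangle VRQ ⇒ M = (1/3, 1/3)
2. U is where the line through R parallel to QM meets line QV ⇒ U = (0, 2)
3. J is the intersection of line MR and line UV ⇒ J = (0, 1/2)
J = M + t·(R−M) with t = -1/2, so MJ:JR = t:(1−t) = -1/2:3/2

MJ:JR = -1/3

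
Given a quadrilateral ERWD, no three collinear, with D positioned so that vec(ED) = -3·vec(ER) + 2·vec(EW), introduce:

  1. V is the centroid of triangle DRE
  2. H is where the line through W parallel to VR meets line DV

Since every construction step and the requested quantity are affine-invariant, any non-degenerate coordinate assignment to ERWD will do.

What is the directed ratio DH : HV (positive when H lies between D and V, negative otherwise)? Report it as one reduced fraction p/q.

DH:HV = -1/3

Assign E = (0, 0), R = (1, 0), W = (0, 1), D = (-3, 2) — the answer is frame-independent, so this choice is without loss of generality.
1. V is the centroid of triangle DRE ⇒ V = (-2/3, 2/3)
2. H is where the line through W parallel to VR meets line DV ⇒ H = (-25/6, 8/3)
H = D + t·(V−D) with t = -1/2, so DH:HV = t:(1−t) = -1/2:3/2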